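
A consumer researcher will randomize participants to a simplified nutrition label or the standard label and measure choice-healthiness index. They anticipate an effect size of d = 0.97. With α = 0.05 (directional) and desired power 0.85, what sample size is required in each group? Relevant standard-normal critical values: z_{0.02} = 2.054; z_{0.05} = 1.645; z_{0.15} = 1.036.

n = 16 per group

For two independent groups with equal n: n = 2·((z_{α} + z_β) / d)².
z_{α} + z_β = 1.645 + 1.036 = 2.681.
n = 2 × (2.681 / 0.97)² = 2 × 2.764² = 2 × 7.64 = 15.3.
Round up to the next whole participant.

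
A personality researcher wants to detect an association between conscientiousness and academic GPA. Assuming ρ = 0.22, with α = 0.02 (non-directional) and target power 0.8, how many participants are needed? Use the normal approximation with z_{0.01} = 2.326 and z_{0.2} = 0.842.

Fisher's z: C = ½·ln((1+r)/(1−r)) = ½·ln(1.5641) = 0.2237.
n = ((z_{α/2} + z_β)/C)² + 3.
(2.326 + 0.842) / 0.2237 = 3.168 / 0.2237 = 14.162.
n = 14.162² + 3 = 200.56 + 3 = 203.6.
Round up.

n = 204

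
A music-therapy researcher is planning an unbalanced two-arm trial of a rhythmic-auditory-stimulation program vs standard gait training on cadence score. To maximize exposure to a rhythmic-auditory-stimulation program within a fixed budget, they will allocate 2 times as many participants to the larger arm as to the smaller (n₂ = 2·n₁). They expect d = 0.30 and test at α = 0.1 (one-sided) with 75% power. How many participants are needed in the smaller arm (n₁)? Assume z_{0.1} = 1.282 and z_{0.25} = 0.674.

With allocation ratio k = n₂/n₁ = 2, Var(x̄₁−x̄₂) = σ²(1/n₁ + 1/(k·n₁)) = σ²·(k+1)/(k·n₁).
So n₁ = (1 + 1/k)·((z_{α} + z_β)/d)² = 1.500 × (1.956/0.30)².
n₁ = 1.500 × 42.51 = 63.8.
Round up: n₁ = 64, giving n₂ = 2 × 64 = 128.

n₁ = 64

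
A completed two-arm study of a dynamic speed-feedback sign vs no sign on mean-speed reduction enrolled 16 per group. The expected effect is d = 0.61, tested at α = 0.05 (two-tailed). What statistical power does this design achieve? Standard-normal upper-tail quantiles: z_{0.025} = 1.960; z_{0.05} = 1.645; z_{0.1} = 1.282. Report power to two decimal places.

For two equal groups, power = Φ(d·√(n/2) − z_{α/2}).
d·√(n/2) = 0.61 × √(16/2) = 0.61 × 2.828 = 1.725.
z_β = 1.725 − 1.960 = -0.235.
Power = Φ(-0.235) = 0.407.

power ≈ 0.41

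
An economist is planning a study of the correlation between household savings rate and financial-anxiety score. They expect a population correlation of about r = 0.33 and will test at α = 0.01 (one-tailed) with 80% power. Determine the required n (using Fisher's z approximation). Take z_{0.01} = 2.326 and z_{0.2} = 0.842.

n = 89

Fisher's z: C = ½·ln((1+r)/(1−r)) = ½·ln(1.9851) = 0.3428.
n = ((z_{α} + z_β)/C)² + 3.
(2.326 + 0.842) / 0.3428 = 3.168 / 0.3428 = 9.242.
n = 9.242² + 3 = 85.41 + 3 = 88.4.
Round up.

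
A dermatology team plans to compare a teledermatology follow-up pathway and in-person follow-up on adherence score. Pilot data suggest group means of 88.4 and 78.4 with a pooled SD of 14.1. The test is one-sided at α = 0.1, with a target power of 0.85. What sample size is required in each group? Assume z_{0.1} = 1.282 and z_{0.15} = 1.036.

Cohen's d = |M₁ − M₂| / SD_pooled = |88.4 − 78.4| / 14.1 = 10.0 / 14.1 = 0.709.
For two independent groups with equal n: n = 2·((z_{α} + z_β) / d)².
z_{α} + z_β = 1.282 + 1.036 = 2.318.
n = 2 × (2.318 / 0.709)² = 2 × 3.269² = 2 × 10.69 = 21.4.
Round up to the next whole participant.

n = 22 per group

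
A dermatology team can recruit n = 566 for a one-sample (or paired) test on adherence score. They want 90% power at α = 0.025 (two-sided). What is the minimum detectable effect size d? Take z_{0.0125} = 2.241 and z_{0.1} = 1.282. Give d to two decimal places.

d_min ≈ 0.15

For a single sample (or paired design) of n = 566: d_min = (z_{α/2} + z_β)/√n.
z-sum = 2.241 + 1.282 = 3.523.
d_min = 3.523 / √566 = 3.523 / 23.791 = 0.148.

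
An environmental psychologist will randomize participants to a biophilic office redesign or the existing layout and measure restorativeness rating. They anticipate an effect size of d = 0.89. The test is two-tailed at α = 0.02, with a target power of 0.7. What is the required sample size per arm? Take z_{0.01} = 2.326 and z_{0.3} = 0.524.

n = 21 per group

For two independent groups with equal n: n = 2·((z_{α/2} + z_β) / d)².
z_{α/2} + z_β = 2.326 + 0.524 = 2.850.
n = 2 × (2.850 / 0.89)² = 2 × 3.202² = 2 × 10.25 = 20.5.
Round up to the next whole participant.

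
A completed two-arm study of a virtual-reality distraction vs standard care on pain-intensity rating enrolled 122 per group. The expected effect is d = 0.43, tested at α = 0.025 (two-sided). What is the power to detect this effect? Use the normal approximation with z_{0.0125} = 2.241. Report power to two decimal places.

For two equal groups, power = Φ(d·√(n/2) − z_{α/2}).
d·√(n/2) = 0.43 × √(122/2) = 0.43 × 7.810 = 3.358.
z_β = 3.358 − 2.241 = 1.117.
Power = Φ(1.117) = 0.868.

power ≈ 0.87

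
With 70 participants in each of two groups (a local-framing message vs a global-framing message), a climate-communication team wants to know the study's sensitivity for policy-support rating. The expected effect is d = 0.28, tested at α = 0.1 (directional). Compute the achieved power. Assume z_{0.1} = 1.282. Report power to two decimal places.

power ≈ 0.65

For two equal groups, power = Φ(d·√(n/2) − z_{α}).
d·√(n/2) = 0.28 × √(70/2) = 0.28 × 5.916 = 1.657.
z_β = 1.657 − 1.282 = 0.375.
Power = Φ(0.375) = 0.646.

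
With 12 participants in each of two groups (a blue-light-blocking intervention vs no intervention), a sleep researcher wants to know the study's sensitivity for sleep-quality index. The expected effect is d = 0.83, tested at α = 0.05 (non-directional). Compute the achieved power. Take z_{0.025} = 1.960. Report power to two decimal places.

For two equal groups, power = Φ(d·√(n/2) − z_{α/2}).
d·√(n/2) = 0.83 × √(12/2) = 0.83 × 2.449 = 2.033.
z_β = 2.033 − 1.960 = 0.073.
Power = Φ(0.073) = 0.529.

power ≈ 0.53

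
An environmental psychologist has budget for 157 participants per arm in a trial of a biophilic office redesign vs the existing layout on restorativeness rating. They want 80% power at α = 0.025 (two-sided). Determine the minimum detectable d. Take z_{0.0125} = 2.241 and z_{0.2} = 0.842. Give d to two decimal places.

For two independent groups of n = 157 each: d_min = (z_{α/2} + z_β)·√(2/n).
z-sum = 2.241 + 0.842 = 3.083.
d_min = 3.083 × √(2/157) = 3.083 × 0.1129 = 0.348.

d_min ≈ 0.35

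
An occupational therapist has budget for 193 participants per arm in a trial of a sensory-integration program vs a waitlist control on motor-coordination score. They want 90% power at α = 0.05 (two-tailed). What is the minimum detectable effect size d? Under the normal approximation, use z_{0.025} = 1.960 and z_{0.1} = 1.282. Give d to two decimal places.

d_min ≈ 0.33

For two independent groups of n = 193 each: d_min = (z_{α/2} + z_β)·√(2/n).
z-sum = 1.960 + 1.282 = 3.242.
d_min = 3.242 × √(2/193) = 3.242 × 0.1018 = 0.330.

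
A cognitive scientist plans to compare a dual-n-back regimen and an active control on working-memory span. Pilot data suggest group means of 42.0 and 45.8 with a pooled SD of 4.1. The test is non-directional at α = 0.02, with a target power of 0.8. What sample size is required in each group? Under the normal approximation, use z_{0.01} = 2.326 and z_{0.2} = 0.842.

n = 24 per group

Cohen's d = |M₁ − M₂| / SD_pooled = |42.0 − 45.8| / 4.1 = 3.8 / 4.1 = 0.927.
For two independent groups with equal n: n = 2·((z_{α/2} + z_β) / d)².
z_{α/2} + z_β = 2.326 + 0.842 = 3.168.
n = 2 × (3.168 / 0.927)² = 2 × 3.417² = 2 × 11.68 = 23.4.
Round up to the next whole participant.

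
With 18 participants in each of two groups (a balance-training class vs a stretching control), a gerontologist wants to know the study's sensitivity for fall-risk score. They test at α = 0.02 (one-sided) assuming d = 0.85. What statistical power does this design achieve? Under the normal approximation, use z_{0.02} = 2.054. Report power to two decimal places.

For two equal groups, power = Φ(d·√(n/2) − z_{α}).
d·√(n/2) = 0.85 × √(18/2) = 0.85 × 3.000 = 2.550.
z_β = 2.550 − 2.054 = 0.496.
Power = Φ(0.496) = 0.690.

power ≈ 0.69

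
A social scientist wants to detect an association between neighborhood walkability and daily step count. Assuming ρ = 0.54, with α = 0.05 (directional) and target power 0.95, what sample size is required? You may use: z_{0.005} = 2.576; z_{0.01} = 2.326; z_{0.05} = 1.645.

n = 33

Fisher's z: C = ½·ln((1+r)/(1−r)) = ½·ln(3.3478) = 0.6042.
n = ((z_{α} + z_β)/C)² + 3.
(1.645 + 1.645) / 0.6042 = 3.290 / 0.6042 = 5.445.
n = 5.445² + 3 = 29.65 + 3 = 32.7.
Round up.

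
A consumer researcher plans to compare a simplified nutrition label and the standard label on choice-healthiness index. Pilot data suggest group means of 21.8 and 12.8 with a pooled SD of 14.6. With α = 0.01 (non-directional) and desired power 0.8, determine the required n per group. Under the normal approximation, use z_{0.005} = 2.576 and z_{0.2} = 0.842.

Cohen's d = |M₁ − M₂| / SD_pooled = |21.8 − 12.8| / 14.6 = 9.0 / 14.6 = 0.616.
For two independent groups with equal n: n = 2·((z_{α/2} + z_β) / d)².
z_{α/2} + z_β = 2.576 + 0.842 = 3.418.
n = 2 × (3.418 / 0.616)² = 2 × 5.549² = 2 × 30.79 = 61.6.
Round up to the next whole participant.

n = 62 per group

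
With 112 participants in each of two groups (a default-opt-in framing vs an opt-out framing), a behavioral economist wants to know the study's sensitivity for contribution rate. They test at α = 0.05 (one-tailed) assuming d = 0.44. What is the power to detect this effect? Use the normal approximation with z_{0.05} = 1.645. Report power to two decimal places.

For two equal groups, power = Φ(d·√(n/2) − z_{α}).
d·√(n/2) = 0.44 × √(112/2) = 0.44 × 7.483 = 3.293.
z_β = 3.293 − 1.645 = 1.648.
Power = Φ(1.648) = 0.950.

power ≈ 0.95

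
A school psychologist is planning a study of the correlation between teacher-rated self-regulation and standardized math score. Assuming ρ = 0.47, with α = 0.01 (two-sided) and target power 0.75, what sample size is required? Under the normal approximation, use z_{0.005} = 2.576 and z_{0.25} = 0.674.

n = 44

Fisher's z: C = ½·ln((1+r)/(1−r)) = ½·ln(2.7736) = 0.5101.
n = ((z_{α/2} + z_β)/C)² + 3.
(2.576 + 0.674) / 0.5101 = 3.250 / 0.5101 = 6.371.
n = 6.371² + 3 = 40.59 + 3 = 43.6.
Round up.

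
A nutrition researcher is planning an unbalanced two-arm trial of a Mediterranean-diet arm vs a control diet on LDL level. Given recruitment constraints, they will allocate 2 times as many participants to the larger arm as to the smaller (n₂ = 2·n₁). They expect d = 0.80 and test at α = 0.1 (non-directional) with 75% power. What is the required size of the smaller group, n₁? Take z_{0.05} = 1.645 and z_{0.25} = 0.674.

With allocation ratio k = n₂/n₁ = 2, Var(x̄₁−x̄₂) = σ²(1/n₁ + 1/(k·n₁)) = σ²·(k+1)/(k·n₁).
So n₁ = (1 + 1/k)·((z_{α/2} + z_β)/d)² = 1.500 × (2.319/0.80)².
n₁ = 1.500 × 8.40 = 12.6.
Round up: n₁ = 13, giving n₂ = 2 × 13 = 26.

n₁ = 13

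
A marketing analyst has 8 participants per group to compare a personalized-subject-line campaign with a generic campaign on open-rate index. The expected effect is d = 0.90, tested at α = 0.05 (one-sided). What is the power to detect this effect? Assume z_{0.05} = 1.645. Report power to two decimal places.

power ≈ 0.56

For two equal groups, power = Φ(d·√(n/2) − z_{α}).
d·√(n/2) = 0.90 × √(8/2) = 0.90 × 2.000 = 1.800.
z_β = 1.800 − 1.645 = 0.155.
Power = Φ(0.155) = 0.562.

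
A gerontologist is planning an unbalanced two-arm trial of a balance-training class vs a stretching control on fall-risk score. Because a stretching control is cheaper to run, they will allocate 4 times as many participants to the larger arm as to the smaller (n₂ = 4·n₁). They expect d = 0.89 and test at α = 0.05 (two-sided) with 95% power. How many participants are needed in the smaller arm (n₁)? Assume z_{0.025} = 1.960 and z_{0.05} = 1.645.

With allocation ratio k = n₂/n₁ = 4, Var(x̄₁−x̄₂) = σ²(1/n₁ + 1/(k·n₁)) = σ²·(k+1)/(k·n₁).
So n₁ = (1 + 1/k)·((z_{α/2} + z_β)/d)² = 1.250 × (3.605/0.89)².
n₁ = 1.250 × 16.41 = 20.5.
Round up: n₁ = 21, giving n₂ = 4 × 21 = 84.

n₁ = 21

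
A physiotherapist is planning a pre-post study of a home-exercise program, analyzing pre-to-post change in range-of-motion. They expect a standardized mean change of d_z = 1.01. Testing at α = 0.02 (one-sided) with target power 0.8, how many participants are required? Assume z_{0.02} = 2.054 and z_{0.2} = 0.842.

n = 9 pairs

For a paired (one-sample on differences) test: n = ((z_{α} + z_β) / d)².
z_{α} + z_β = 2.054 + 0.842 = 2.896.
n = (2.896 / 1.01)² = 2.867² = 8.22.
Round up.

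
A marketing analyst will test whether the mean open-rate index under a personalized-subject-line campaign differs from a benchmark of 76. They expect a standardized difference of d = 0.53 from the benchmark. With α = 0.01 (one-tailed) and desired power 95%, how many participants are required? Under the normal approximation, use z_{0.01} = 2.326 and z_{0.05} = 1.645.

For a one-sample test: n = ((z_{α} + z_β) / d)².
z_{α} + z_β = 2.326 + 1.645 = 3.971.
n = (3.971 / 0.53)² = 7.492² = 56.14.
Round up.

n = 57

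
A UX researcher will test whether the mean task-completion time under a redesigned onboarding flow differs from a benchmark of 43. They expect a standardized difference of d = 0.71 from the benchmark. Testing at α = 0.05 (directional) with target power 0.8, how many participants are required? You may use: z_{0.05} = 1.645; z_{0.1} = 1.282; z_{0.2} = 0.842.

n = 13

For a one-sample test: n = ((z_{α} + z_β) / d)².
z_{α} + z_β = 1.645 + 0.842 = 2.487.
n = (2.487 / 0.71)² = 3.503² = 12.27.
Round up.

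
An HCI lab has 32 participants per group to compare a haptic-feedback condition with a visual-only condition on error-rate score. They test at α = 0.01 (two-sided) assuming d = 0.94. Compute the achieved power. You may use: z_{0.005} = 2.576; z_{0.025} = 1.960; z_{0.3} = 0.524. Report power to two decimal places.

For two equal groups, power = Φ(d·√(n/2) − z_{α/2}).
d·√(n/2) = 0.94 × √(32/2) = 0.94 × 4.000 = 3.760.
z_β = 3.760 − 2.576 = 1.184.
Power = Φ(1.184) = 0.882.

power ≈ 0.88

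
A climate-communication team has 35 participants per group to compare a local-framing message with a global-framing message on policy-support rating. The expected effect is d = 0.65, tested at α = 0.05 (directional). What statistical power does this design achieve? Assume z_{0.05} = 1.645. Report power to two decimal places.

For two equal groups, power = Φ(d·√(n/2) − z_{α}).
d·√(n/2) = 0.65 × √(35/2) = 0.65 × 4.183 = 2.719.
z_β = 2.719 − 1.645 = 1.074.
Power = Φ(1.074) = 0.859.

power ≈ 0.86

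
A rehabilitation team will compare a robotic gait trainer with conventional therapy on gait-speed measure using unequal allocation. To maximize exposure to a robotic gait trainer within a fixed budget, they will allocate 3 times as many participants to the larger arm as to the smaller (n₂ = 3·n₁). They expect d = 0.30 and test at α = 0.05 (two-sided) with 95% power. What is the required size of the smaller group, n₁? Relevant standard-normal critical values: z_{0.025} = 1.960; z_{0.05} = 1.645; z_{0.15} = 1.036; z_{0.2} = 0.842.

With allocation ratio k = n₂/n₁ = 3, Var(x̄₁−x̄₂) = σ²(1/n₁ + 1/(k·n₁)) = σ²·(k+1)/(k·n₁).
So n₁ = (1 + 1/k)·((z_{α/2} + z_β)/d)² = 1.333 × (3.605/0.30)².
n₁ = 1.333 × 144.40 = 192.5.
Round up: n₁ = 193, giving n₂ = 3 × 193 = 579.

n₁ = 193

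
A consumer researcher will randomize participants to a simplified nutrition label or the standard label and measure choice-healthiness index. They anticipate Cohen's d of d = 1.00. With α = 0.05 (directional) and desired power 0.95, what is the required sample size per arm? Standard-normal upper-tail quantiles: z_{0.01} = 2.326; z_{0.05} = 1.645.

n = 22 per group

For two independent groups with equal n: n = 2·((z_{α} + z_β) / d)².
z_{α} + z_β = 1.645 + 1.645 = 3.290.
n = 2 × (3.290 / 1.00)² = 2 × 3.290² = 2 × 10.82 = 21.6.
Round up to the next whole participant.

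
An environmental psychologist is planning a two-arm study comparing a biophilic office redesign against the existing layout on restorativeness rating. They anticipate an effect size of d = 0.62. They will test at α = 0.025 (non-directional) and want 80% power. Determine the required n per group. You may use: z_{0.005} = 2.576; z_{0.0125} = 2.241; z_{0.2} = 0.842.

n = 50 per group

For two independent groups with equal n: n = 2·((z_{α/2} + z_β) / d)².
z_{α/2} + z_β = 2.241 + 0.842 = 3.083.
n = 2 × (3.083 / 0.62)² = 2 × 4.973² = 2 × 24.73 = 49.5.
Round up to the next whole participant.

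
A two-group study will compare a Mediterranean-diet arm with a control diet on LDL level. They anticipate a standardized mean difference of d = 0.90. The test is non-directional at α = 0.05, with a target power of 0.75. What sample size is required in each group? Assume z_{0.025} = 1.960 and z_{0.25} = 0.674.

n = 18 per group

For two independent groups with equal n: n = 2·((z_{α/2} + z_β) / d)².
z_{α/2} + z_β = 1.960 + 0.674 = 2.634.
n = 2 × (2.634 / 0.90)² = 2 × 2.927² = 2 × 8.57 = 17.1.
Round up to the next whole participant.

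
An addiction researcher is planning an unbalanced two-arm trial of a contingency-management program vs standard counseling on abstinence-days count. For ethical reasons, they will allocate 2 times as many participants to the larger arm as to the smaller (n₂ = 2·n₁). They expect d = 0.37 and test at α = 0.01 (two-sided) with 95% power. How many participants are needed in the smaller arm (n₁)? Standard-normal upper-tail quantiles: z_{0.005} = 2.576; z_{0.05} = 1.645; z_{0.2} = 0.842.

With allocation ratio k = n₂/n₁ = 2, Var(x̄₁−x̄₂) = σ²(1/n₁ + 1/(k·n₁)) = σ²·(k+1)/(k·n₁).
So n₁ = (1 + 1/k)·((z_{α/2} + z_β)/d)² = 1.500 × (4.221/0.37)².
n₁ = 1.500 × 130.14 = 195.2.
Round up: n₁ = 196, giving n₂ = 2 × 196 = 392.

n₁ = 196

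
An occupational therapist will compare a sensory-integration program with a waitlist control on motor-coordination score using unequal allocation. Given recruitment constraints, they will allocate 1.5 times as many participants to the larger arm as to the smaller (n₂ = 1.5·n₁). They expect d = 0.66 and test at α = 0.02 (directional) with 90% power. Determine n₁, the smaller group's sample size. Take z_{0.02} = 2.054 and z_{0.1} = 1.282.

n₁ = 43

With allocation ratio k = n₂/n₁ = 1.5, Var(x̄₁−x̄₂) = σ²(1/n₁ + 1/(k·n₁)) = σ²·(k+1)/(k·n₁).
So n₁ = (1 + 1/k)·((z_{α} + z_β)/d)² = 1.667 × (3.336/0.66)².
n₁ = 1.667 × 25.55 = 42.6.
Round up: n₁ = 43, giving n₂ = ⌈1.5 × 43⌉ = ⌈64.5⌉ = 65.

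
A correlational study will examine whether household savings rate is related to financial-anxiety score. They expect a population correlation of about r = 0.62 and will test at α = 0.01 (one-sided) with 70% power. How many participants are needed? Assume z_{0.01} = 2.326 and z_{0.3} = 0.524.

Fisher's z: C = ½·ln((1+r)/(1−r)) = ½·ln(4.2632) = 0.7250.
n = ((z_{α} + z_β)/C)² + 3.
(2.326 + 0.524) / 0.7250 = 2.850 / 0.7250 = 3.931.
n = 3.931² + 3 = 15.45 + 3 = 18.5.
Round up.

n = 19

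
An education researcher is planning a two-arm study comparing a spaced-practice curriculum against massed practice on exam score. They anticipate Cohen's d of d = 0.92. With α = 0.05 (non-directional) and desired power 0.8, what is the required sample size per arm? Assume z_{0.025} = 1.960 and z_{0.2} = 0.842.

n = 19 per group

For two independent groups with equal n: n = 2·((z_{α/2} + z_β) / d)².
z_{α/2} + z_β = 1.960 + 0.842 = 2.802.
n = 2 × (2.802 / 0.92)² = 2 × 3.046² = 2 × 9.28 = 18.6.
Round up to the next whole participant.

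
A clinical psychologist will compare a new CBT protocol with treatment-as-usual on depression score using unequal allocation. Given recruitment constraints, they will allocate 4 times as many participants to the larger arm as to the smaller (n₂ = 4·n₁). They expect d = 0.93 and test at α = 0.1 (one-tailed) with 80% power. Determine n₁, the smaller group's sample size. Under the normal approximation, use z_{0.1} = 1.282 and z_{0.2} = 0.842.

n₁ = 7

With allocation ratio k = n₂/n₁ = 4, Var(x̄₁−x̄₂) = σ²(1/n₁ + 1/(k·n₁)) = σ²·(k+1)/(k·n₁).
So n₁ = (1 + 1/k)·((z_{α} + z_β)/d)² = 1.250 × (2.124/0.93)².
n₁ = 1.250 × 5.22 = 6.5.
Round up: n₁ = 7, giving n₂ = 4 × 7 = 28.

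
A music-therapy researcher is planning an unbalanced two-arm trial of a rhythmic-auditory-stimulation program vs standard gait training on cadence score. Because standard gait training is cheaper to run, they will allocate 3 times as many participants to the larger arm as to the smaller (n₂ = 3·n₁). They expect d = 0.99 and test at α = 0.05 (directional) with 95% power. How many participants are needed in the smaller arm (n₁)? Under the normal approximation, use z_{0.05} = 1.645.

With allocation ratio k = n₂/n₁ = 3, Var(x̄₁−x̄₂) = σ²(1/n₁ + 1/(k·n₁)) = σ²·(k+1)/(k·n₁).
So n₁ = (1 + 1/k)·((z_{α} + z_β)/d)² = 1.333 × (3.290/0.99)².
n₁ = 1.333 × 11.04 = 14.7.
Round up: n₁ = 15, giving n₂ = 3 × 15 = 45.

n₁ = 15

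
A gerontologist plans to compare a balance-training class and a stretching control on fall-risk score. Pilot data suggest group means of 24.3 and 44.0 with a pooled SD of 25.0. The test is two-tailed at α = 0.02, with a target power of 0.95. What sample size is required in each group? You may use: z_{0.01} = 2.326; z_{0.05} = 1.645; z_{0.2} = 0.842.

n = 51 per group

Cohen's d = |M₁ − M₂| / SD_pooled = |24.3 − 44.0| / 25.0 = 19.7 / 25.0 = 0.788.
For two independent groups with equal n: n = 2·((z_{α/2} + z_β) / d)².
z_{α/2} + z_β = 2.326 + 1.645 = 3.971.
n = 2 × (3.971 / 0.788)² = 2 × 5.039² = 2 × 25.39 = 50.8.
Round up to the next whole participant.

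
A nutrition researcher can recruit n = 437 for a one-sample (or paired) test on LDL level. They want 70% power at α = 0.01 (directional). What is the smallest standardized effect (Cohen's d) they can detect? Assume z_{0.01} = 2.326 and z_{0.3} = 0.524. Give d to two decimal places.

For a single sample (or paired design) of n = 437: d_min = (z_{α} + z_β)/√n.
z-sum = 2.326 + 0.524 = 2.850.
d_min = 2.850 / √437 = 2.850 / 20.905 = 0.136.

d_min ≈ 0.14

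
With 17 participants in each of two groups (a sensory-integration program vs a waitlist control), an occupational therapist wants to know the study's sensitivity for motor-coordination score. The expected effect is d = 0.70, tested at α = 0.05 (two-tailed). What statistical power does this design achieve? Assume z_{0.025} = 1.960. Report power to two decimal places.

power ≈ 0.53

For two equal groups, power = Φ(d·√(n/2) − z_{α/2}).
d·√(n/2) = 0.70 × √(17/2) = 0.70 × 2.915 = 2.041.
z_β = 2.041 − 1.960 = 0.081.
Power = Φ(0.081) = 0.532.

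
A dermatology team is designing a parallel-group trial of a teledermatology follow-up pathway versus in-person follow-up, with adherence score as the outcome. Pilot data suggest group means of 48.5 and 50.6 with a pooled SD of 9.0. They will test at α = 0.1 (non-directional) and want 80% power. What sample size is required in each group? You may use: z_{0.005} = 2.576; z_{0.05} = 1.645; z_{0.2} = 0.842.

n = 228 per group

Cohen's d = |M₁ − M₂| / SD_pooled = |48.5 − 50.6| / 9.0 = 2.1 / 9.0 = 0.233.
For two independent groups with equal n: n = 2·((z_{α/2} + z_β) / d)².
z_{α/2} + z_β = 1.645 + 0.842 = 2.487.
n = 2 × (2.487 / 0.233)² = 2 × 10.674² = 2 × 113.93 = 227.9.
Round up to the next whole participant.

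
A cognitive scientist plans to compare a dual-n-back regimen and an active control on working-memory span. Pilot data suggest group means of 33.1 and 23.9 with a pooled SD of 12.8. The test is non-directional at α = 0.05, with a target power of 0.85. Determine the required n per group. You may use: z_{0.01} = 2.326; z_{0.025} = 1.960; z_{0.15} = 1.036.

n = 35 per group

Cohen's d = |M₁ − M₂| / SD_pooled = |33.1 − 23.9| / 12.8 = 9.2 / 12.8 = 0.719.
For two independent groups with equal n: n = 2·((z_{α/2} + z_β) / d)².
z_{α/2} + z_β = 1.960 + 1.036 = 2.996.
n = 2 × (2.996 / 0.719)² = 2 × 4.167² = 2 × 17.36 = 34.7.
Round up to the next whole participant.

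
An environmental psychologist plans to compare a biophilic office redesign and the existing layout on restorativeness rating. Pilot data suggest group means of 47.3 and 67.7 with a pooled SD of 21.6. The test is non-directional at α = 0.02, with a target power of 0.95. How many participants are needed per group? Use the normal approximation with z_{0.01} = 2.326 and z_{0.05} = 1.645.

Cohen's d = |M₁ − M₂| / SD_pooled = |47.3 − 67.7| / 21.6 = 20.4 / 21.6 = 0.944.
For two independent groups with equal n: n = 2·((z_{α/2} + z_β) / d)².
z_{α/2} + z_β = 2.326 + 1.645 = 3.971.
n = 2 × (3.971 / 0.944)² = 2 × 4.207² = 2 × 17.70 = 35.4.
Round up to the next whole participant.

n = 36 per group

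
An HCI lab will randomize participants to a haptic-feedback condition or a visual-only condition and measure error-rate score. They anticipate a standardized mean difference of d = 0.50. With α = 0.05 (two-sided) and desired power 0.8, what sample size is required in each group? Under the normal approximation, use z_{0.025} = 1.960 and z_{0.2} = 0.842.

For two independent groups with equal n: n = 2·((z_{α/2} + z_β) / d)².
z_{α/2} + z_β = 1.960 + 0.842 = 2.802.
n = 2 × (2.802 / 0.50)² = 2 × 5.604² = 2 × 31.40 = 62.8.
Round up to the next whole participant.

n = 63 per group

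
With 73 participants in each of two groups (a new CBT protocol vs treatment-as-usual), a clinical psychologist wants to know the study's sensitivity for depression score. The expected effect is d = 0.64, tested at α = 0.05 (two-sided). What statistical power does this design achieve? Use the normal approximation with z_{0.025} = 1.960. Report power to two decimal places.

For two equal groups, power = Φ(d·√(n/2) − z_{α/2}).
d·√(n/2) = 0.64 × √(73/2) = 0.64 × 6.042 = 3.867.
z_β = 3.867 − 1.960 = 1.907.
Power = Φ(1.907) = 0.972.

power ≈ 0.97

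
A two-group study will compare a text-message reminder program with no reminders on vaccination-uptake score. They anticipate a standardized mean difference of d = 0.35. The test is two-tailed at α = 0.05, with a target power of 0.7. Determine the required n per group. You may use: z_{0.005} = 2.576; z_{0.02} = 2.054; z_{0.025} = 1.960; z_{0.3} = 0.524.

n = 101 per group

For two independent groups with equal n: n = 2·((z_{α/2} + z_β) / d)².
z_{α/2} + z_β = 1.960 + 0.524 = 2.484.
n = 2 × (2.484 / 0.35)² = 2 × 7.097² = 2 × 50.37 = 100.7.
Round up to the next whole participant.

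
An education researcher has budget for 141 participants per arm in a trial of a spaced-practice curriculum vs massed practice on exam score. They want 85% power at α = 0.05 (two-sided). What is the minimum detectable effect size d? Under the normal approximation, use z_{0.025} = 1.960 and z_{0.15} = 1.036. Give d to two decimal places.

d_min ≈ 0.36

For two independent groups of n = 141 each: d_min = (z_{α/2} + z_β)·√(2/n).
z-sum = 1.960 + 1.036 = 2.996.
d_min = 2.996 × √(2/141) = 2.996 × 0.1191 = 0.357.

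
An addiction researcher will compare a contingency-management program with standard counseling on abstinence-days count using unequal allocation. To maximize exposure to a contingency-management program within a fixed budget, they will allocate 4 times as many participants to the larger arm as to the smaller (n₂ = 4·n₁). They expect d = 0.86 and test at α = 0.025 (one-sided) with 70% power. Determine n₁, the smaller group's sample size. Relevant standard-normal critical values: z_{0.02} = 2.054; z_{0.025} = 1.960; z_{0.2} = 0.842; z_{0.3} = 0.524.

With allocation ratio k = n₂/n₁ = 4, Var(x̄₁−x̄₂) = σ²(1/n₁ + 1/(k·n₁)) = σ²·(k+1)/(k·n₁).
So n₁ = (1 + 1/k)·((z_{α} + z_β)/d)² = 1.250 × (2.484/0.86)².
n₁ = 1.250 × 8.34 = 10.4.
Round up: n₁ = 11, giving n₂ = 4 × 11 = 44.

n₁ = 11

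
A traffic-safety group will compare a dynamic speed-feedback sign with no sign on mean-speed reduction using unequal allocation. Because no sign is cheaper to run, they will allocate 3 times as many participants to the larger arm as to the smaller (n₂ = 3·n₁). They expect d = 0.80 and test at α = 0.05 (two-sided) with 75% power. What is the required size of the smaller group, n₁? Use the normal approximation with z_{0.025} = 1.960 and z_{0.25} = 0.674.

With allocation ratio k = n₂/n₁ = 3, Var(x̄₁−x̄₂) = σ²(1/n₁ + 1/(k·n₁)) = σ²·(k+1)/(k·n₁).
So n₁ = (1 + 1/k)·((z_{α/2} + z_β)/d)² = 1.333 × (2.634/0.80)².
n₁ = 1.333 × 10.84 = 14.5.
Round up: n₁ = 15, giving n₂ = 3 × 15 = 45.

n₁ = 15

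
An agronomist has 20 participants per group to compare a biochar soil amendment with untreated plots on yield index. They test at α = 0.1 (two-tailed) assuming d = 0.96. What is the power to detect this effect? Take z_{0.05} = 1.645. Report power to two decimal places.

power ≈ 0.92

For two equal groups, power = Φ(d·√(n/2) − z_{α/2}).
d·√(n/2) = 0.96 × √(20/2) = 0.96 × 3.162 = 3.036.
z_β = 3.036 − 1.645 = 1.391.
Power = Φ(1.391) = 0.918.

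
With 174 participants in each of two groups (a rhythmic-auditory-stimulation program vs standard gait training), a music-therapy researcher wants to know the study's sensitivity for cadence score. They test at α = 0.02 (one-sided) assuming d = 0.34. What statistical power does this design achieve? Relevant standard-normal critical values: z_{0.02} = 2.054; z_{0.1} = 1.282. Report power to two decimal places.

For two equal groups, power = Φ(d·√(n/2) − z_{α}).
d·√(n/2) = 0.34 × √(174/2) = 0.34 × 9.327 = 3.171.
z_β = 3.171 − 2.054 = 1.117.
Power = Φ(1.117) = 0.868.

power ≈ 0.87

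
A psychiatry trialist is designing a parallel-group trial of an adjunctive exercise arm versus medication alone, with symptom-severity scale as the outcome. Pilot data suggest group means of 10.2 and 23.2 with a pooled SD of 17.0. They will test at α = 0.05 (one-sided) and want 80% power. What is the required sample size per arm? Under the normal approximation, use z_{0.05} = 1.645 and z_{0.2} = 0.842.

n = 22 per group

Cohen's d = |M₁ − M₂| / SD_pooled = |10.2 − 23.2| / 17.0 = 13.0 / 17.0 = 0.765.
For two independent groups with equal n: n = 2·((z_{α} + z_β) / d)².
z_{α} + z_β = 1.645 + 0.842 = 2.487.
n = 2 × (2.487 / 0.765)² = 2 × 3.251² = 2 × 10.57 = 21.1.
Round up to the next whole participant.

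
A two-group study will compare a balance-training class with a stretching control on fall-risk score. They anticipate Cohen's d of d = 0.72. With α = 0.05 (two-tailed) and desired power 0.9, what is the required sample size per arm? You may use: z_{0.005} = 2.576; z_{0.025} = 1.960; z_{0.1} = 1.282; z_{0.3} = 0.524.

n = 41 per group

For two independent groups with equal n: n = 2·((z_{α/2} + z_β) / d)².
z_{α/2} + z_β = 1.960 + 1.282 = 3.242.
n = 2 × (3.242 / 0.72)² = 2 × 4.503² = 2 × 20.28 = 40.6.
Round up to the next whole participant.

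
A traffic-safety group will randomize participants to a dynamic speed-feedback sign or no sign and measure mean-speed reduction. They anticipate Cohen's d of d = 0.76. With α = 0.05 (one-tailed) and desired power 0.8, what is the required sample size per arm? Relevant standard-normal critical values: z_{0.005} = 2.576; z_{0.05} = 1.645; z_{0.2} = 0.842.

For two independent groups with equal n: n = 2·((z_{α} + z_β) / d)².
z_{α} + z_β = 1.645 + 0.842 = 2.487.
n = 2 × (2.487 / 0.76)² = 2 × 3.272² = 2 × 10.71 = 21.4.
Round up to the next whole participant.

n = 22 per group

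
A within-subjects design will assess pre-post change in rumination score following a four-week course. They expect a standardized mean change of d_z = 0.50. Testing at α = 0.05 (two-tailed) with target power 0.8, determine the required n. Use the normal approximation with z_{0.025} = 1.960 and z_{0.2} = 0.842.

n = 32 pairs

For a paired (one-sample on differences) test: n = ((z_{α/2} + z_β) / d)².
z_{α/2} + z_β = 1.960 + 0.842 = 2.802.
n = (2.802 / 0.50)² = 5.604² = 31.40.
Round up.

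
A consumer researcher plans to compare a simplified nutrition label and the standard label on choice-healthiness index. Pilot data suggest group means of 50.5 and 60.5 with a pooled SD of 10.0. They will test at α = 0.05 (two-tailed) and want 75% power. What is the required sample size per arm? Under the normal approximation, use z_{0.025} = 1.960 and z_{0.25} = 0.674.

n = 14 per group

Cohen's d = |M₁ − M₂| / SD_pooled = |50.5 − 60.5| / 10.0 = 10.0 / 10.0 = 1.000.
For two independent groups with equal n: n = 2·((z_{α/2} + z_β) / d)².
z_{α/2} + z_β = 1.960 + 0.674 = 2.634.
n = 2 × (2.634 / 1.000)² = 2 × 2.634² = 2 × 6.94 = 13.9.
Round up to the next whole participant.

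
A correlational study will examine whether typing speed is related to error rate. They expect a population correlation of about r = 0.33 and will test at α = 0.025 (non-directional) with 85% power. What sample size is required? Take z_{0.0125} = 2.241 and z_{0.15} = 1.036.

n = 95

Fisher's z: C = ½·ln((1+r)/(1−r)) = ½·ln(1.9851) = 0.3428.
n = ((z_{α/2} + z_β)/C)² + 3.
(2.241 + 1.036) / 0.3428 = 3.277 / 0.3428 = 9.560.
n = 9.560² + 3 = 91.38 + 3 = 94.4.
Round up.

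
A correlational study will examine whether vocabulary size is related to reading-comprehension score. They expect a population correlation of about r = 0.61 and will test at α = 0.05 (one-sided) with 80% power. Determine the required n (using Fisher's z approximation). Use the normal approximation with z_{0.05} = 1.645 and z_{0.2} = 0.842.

Fisher's z: C = ½·ln((1+r)/(1−r)) = ½·ln(4.1282) = 0.7089.
n = ((z_{α} + z_β)/C)² + 3.
(1.645 + 0.842) / 0.7089 = 2.487 / 0.7089 = 3.508.
n = 3.508² + 3 = 12.31 + 3 = 15.3.
Round up.

n = 16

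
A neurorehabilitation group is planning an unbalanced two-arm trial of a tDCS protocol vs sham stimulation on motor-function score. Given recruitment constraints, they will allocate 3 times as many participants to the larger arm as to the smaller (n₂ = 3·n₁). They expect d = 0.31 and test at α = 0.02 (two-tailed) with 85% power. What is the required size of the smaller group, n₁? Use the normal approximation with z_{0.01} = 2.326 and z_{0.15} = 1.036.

With allocation ratio k = n₂/n₁ = 3, Var(x̄₁−x̄₂) = σ²(1/n₁ + 1/(k·n₁)) = σ²·(k+1)/(k·n₁).
So n₁ = (1 + 1/k)·((z_{α/2} + z_β)/d)² = 1.333 × (3.362/0.31)².
n₁ = 1.333 × 117.62 = 156.8.
Round up: n₁ = 157, giving n₂ = 3 × 157 = 471.

n₁ = 157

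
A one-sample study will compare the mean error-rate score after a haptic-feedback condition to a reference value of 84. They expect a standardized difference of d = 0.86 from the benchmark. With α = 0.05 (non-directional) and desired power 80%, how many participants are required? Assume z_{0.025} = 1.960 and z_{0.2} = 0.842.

n = 11

For a one-sample test: n = ((z_{α/2} + z_β) / d)².
z_{α/2} + z_β = 1.960 + 0.842 = 2.802.
n = (2.802 / 0.86)² = 3.258² = 10.62.
Round up.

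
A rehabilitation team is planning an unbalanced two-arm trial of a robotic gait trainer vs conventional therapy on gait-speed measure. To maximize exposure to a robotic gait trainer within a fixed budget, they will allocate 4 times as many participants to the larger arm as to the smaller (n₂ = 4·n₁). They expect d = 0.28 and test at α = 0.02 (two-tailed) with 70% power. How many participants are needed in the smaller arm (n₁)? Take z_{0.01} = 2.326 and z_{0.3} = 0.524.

n₁ = 130

With allocation ratio k = n₂/n₁ = 4, Var(x̄₁−x̄₂) = σ²(1/n₁ + 1/(k·n₁)) = σ²·(k+1)/(k·n₁).
So n₁ = (1 + 1/k)·((z_{α/2} + z_β)/d)² = 1.250 × (2.850/0.28)².
n₁ = 1.250 × 103.60 = 129.5.
Round up: n₁ = 130, giving n₂ = 4 × 130 = 520.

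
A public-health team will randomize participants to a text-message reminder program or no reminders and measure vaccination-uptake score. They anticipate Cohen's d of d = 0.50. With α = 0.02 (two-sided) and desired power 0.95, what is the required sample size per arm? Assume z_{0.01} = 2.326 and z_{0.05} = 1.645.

n = 127 per group

For two independent groups with equal n: n = 2·((z_{α/2} + z_β) / d)².
z_{α/2} + z_β = 2.326 + 1.645 = 3.971.
n = 2 × (3.971 / 0.50)² = 2 × 7.942² = 2 × 63.08 = 126.2.
Round up to the next whole participant.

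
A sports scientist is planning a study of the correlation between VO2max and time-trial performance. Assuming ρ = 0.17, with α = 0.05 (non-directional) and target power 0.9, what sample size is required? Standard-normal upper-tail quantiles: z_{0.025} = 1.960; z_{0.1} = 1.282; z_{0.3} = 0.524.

n = 360

Fisher's z: C = ½·ln((1+r)/(1−r)) = ½·ln(1.4096) = 0.1717.
n = ((z_{α/2} + z_β)/C)² + 3.
(1.960 + 1.282) / 0.1717 = 3.242 / 0.1717 = 18.882.
n = 18.882² + 3 = 356.52 + 3 = 359.5.
Round up.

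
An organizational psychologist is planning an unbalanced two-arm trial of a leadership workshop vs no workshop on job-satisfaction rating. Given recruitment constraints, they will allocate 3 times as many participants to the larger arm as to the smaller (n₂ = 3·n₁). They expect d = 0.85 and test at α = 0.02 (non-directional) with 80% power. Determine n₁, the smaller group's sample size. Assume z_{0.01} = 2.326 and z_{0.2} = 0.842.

With allocation ratio k = n₂/n₁ = 3, Var(x̄₁−x̄₂) = σ²(1/n₁ + 1/(k·n₁)) = σ²·(k+1)/(k·n₁).
So n₁ = (1 + 1/k)·((z_{α/2} + z_β)/d)² = 1.333 × (3.168/0.85)².
n₁ = 1.333 × 13.89 = 18.5.
Round up: n₁ = 19, giving n₂ = 3 × 19 = 57.

n₁ = 19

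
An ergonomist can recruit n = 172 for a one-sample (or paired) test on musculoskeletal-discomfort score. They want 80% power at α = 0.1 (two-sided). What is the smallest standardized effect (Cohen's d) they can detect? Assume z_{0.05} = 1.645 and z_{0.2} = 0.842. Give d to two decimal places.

For a single sample (or paired design) of n = 172: d_min = (z_{α/2} + z_β)/√n.
z-sum = 1.645 + 0.842 = 2.487.
d_min = 2.487 / √172 = 2.487 / 13.115 = 0.190.

d_min ≈ 0.19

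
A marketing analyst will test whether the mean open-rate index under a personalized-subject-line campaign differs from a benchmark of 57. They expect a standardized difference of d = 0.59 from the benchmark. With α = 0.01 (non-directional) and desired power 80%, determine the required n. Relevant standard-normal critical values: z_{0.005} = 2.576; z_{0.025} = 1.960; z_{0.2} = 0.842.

For a one-sample test: n = ((z_{α/2} + z_β) / d)².
z_{α/2} + z_β = 2.576 + 0.842 = 3.418.
n = (3.418 / 0.59)² = 5.793² = 33.56.
Round up.

n = 34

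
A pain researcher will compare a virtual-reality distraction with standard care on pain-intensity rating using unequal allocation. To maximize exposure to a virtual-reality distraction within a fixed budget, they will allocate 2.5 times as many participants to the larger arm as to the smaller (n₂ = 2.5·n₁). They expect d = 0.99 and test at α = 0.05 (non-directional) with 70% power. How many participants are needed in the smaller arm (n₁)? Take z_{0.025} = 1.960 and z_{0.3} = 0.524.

n₁ = 9

With allocation ratio k = n₂/n₁ = 2.5, Var(x̄₁−x̄₂) = σ²(1/n₁ + 1/(k·n₁)) = σ²·(k+1)/(k·n₁).
So n₁ = (1 + 1/k)·((z_{α/2} + z_β)/d)² = 1.400 × (2.484/0.99)².
n₁ = 1.400 × 6.30 = 8.8.
Round up: n₁ = 9, giving n₂ = ⌈2.5 × 9⌉ = ⌈22.5⌉ = 23.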